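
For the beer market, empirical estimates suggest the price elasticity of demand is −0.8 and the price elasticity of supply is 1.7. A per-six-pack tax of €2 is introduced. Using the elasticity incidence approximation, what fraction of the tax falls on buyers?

Incidence ratio: buyers' share ≈ εs / (εs + |εd|) = 1.7 / (1.7 + 0.8) = 0.68.
Supply is the more elastic side, so buyers bear the larger share.

Buyers' share ≈ 0.68.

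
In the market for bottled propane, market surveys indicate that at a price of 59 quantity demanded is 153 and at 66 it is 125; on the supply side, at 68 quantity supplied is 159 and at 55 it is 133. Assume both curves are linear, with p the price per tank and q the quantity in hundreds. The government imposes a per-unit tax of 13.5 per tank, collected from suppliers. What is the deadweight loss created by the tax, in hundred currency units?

Demand slope: (125 − 153)/(66 − 59) = -4, so qd = 389 − 4p.
Supply slope: (133 − 159)/(55 − 68) = 2, so qs = 2p + 23.
Without the tax, 389 − 4p = 2p + 23 gives 6p = 366, so p* = 61 and q* = 145.
With the tax collected from suppliers, supply shifts: qs = 2(p − 13.5) + 23.
New equilibrium: consumers pay 65.5, suppliers receive 52, q = 127. (Wedge: pb − ps = 13.5.)
Quantity falls by |ΔQ| = |145 − 127| = 18.
DWL = ½ · t · |ΔQ| = ½ · 13.5 · 18 = 121.5.

Deadweight loss = 121.5 hundred.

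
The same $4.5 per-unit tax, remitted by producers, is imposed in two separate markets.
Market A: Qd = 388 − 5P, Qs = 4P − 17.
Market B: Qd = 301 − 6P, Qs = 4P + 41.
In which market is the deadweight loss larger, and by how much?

Market B, by $1.8.

Market A: pre-tax P* = $45, Q* = 163; post-tax Q = 153; deadweight loss = $22.5.
Market B: pre-tax P* = $26, Q* = 145; post-tax Q = 134.2; deadweight loss = $24.3.
Difference: $22.5 vs $24.3 → market B is larger by $1.8.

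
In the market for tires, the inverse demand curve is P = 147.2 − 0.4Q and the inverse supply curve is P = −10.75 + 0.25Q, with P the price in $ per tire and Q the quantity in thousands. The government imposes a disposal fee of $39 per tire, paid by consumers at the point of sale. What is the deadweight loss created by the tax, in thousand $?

Rewrite in direct form: Qd = 368 − 2.5P and Qs = 4P + 43.
Without the tax, 368 − 2.5P = 4P + 43 gives 6.5P = 325, so P* = $50 and Q* = 243.
With the tax collected from consumers, demand (in seller-price terms) shifts: Qd = 368 − 2.5(P + 39).
New equilibrium: consumers pay $74, suppliers receive $35, Q = 183. (Wedge: Pb − Ps = 39.)
Quantity falls by |ΔQ| = |243 − 183| = 60.
DWL = ½ · t · |ΔQ| = ½ · 39 · 60 = $1170.

Deadweight loss = $1170 thousand.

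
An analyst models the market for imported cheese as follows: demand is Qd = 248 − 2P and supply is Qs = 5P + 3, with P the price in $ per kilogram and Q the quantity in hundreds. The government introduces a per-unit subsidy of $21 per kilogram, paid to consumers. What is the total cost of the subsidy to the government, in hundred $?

Government outlay = $4368 hundred.

Without the subsidy, 248 − 2P = 5P + 3 gives 7P = 245, so P* = $35 and Q* = 178.
With a per-unit subsidy paid to consumers, each effectively pays P − 21, so demand becomes Qd = 248 − 2(P − 21).
Solving gives Q = 208 with consumers paying $20 and sellers receiving $41 (the $21 wedge).
Outlay = t · Q = 21 · 208 = $4368.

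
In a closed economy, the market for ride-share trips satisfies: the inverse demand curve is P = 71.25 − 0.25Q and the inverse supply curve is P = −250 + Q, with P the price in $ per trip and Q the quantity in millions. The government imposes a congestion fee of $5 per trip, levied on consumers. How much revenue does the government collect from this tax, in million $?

Tax revenue = $1265 million.

Inverting to Q(P) form: Qd = 285 − 4P; Qs = P + 250.
Before the tax: set 285 − 4P = P + 250 → P* = $7, Q* = 257.
With the tax collected from consumers, demand (in seller-price terms) shifts: Qd = 285 − 4(P + 5).
New equilibrium: consumers pay $8, producers receive $3, Q = 253. (Wedge: Pb − Ps = 5.)
Revenue = t · Q = 5 · 253 = $1265.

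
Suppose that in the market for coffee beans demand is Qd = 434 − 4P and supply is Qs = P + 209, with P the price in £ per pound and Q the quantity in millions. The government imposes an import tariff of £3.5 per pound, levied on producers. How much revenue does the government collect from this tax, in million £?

Tax revenue = £879.2 million.

Without the tax, 434 − 4P = P + 209 gives 5P = 225, so P* = £45 and Q* = 254.
With the tax collected from producers, supply shifts: Qs = (P − 3.5) + 209.
Solving gives Q = 251.2 with buyers paying £45.7 and producers receiving £42.2 (the £3.5 wedge).
Revenue = t · Q = 3.5 · 251.2 = £879.2.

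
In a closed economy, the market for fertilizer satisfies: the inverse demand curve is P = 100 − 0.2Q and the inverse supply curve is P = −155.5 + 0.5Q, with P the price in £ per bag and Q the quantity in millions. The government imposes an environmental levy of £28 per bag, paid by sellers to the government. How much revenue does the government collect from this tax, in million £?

Inverting to Q(P) form: Qd = 500 − 5P; Qs = 2P + 311.
Without the tax, 500 − 5P = 2P + 311 gives 7P = 189, so P* = £27 and Q* = 365.
With the tax collected from sellers, supply shifts: Qs = 2(P − 28) + 311.
Solving gives Q = 325 with buyers paying £35 and sellers receiving £7 (the £28 wedge).
Revenue = t · Q = 28 · 325 = £9100.

Tax revenue = £9100 million.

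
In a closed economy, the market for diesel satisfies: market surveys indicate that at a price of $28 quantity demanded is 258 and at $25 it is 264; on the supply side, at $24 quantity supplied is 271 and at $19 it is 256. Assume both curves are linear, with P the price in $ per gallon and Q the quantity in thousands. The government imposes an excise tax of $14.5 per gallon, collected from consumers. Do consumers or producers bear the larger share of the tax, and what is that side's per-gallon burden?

Demand slope: (264 − 258)/(25 − 28) = -2, so Qd = 314 − 2P.
Supply slope: (256 − 271)/(19 − 24) = 3, so Qs = 3P + 199.
Before the tax: set 314 − 2P = 3P + 199 → P* = $23, Q* = 268.
With the tax collected from consumers, demand (in seller-price terms) shifts: Qd = 314 − 2(P + 14.5).
Solving gives Q = 250.6 with consumers paying $31.7 and producers receiving $17.2 (the $14.5 wedge).
Per-gallon burden: consumers $8.7, producers $5.8.
Consumers take the larger share because demand is less price-elastic here (demand slope 2 vs supply slope 3).
The less price-elastic side of the market bears the larger share of a per-unit tax.

Consumers bear the larger share: $8.7 per gallon.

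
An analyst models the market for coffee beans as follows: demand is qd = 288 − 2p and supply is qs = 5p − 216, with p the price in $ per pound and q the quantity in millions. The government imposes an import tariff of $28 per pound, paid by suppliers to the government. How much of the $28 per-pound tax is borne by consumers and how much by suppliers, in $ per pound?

Consumers bear $20 per pound; suppliers bear $8 per pound.

Before the tax: set 288 − 2p = 5p − 216 → p* = $72, q* = 144.
With the tax collected from suppliers, supply shifts: qs = 5(p − 28) − 216.
New equilibrium: consumers pay $92, suppliers receive $64, q = 104. (Wedge: pb − ps = 28.)
Burden on consumers: $20; on suppliers: $8. (They sum to $28.)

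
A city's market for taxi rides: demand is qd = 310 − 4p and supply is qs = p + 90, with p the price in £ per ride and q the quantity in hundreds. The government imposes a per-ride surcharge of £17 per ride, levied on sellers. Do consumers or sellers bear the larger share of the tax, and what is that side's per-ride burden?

Without the tax, 310 − 4p = p + 90 gives 5p = 220, so p* = £44 and q* = 134.
With the tax collected from sellers, supply shifts: qs = (p − 17) + 90.
Solving gives q = 120.4 with consumers paying £47.4 and sellers receiving £30.4 (the £17 wedge).
Per-ride burden: consumers £3.4, sellers £13.6.
Sellers take the larger share because supply is less price-elastic here (demand slope 4 vs supply slope 1).
The less price-elastic side of the market bears the larger share of a per-unit tax.

Sellers bear the larger share: £13.6 per ride.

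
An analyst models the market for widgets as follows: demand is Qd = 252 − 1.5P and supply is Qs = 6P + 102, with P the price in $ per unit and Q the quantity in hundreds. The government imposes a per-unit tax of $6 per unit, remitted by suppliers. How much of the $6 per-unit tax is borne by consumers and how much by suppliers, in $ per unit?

Consumers bear $4.8 per unit; suppliers bear $1.2 per unit.

Without the tax, 252 − 1.5P = 6P + 102 gives 7.5P = 150, so P* = $20 and Q* = 222.
With the tax collected from suppliers, supply shifts: Qs = 6(P − 6) + 102.
Solving gives Q = 214.8 with consumers paying $24.8 and suppliers receiving $18.8 (the $6 wedge).
Burden on consumers: $4.8; on suppliers: $1.2. (They sum to $6.)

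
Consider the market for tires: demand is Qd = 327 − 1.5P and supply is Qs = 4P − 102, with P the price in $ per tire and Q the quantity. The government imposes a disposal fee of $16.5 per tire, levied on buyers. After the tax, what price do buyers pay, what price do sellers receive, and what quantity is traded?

Before the tax: set 327 − 1.5P = 4P − 102 → P* = $78, Q* = 210.
With the tax collected from buyers, demand (in seller-price terms) shifts: Qd = 327 − 1.5(P + 16.5).
New equilibrium: buyers pay $90, sellers receive $73.5, Q = 192. (Wedge: Pb − Ps = 16.5.)

Buyers pay $90; sellers receive $73.5; quantity = 192.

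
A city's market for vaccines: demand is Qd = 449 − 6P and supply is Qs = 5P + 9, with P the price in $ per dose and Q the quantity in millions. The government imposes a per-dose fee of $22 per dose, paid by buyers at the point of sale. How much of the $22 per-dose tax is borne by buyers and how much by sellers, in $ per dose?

Buyers bear $10 per dose; sellers bear $12 per dose.

Without the tax, 449 − 6P = 5P + 9 gives 11P = 440, so P* = $40 and Q* = 209.
With the tax collected from buyers, demand (in seller-price terms) shifts: Qd = 449 − 6(P + 22).
New equilibrium: buyers pay $50, sellers receive $28, Q = 149. (Wedge: Pb − Ps = 22.)
Burden on buyers: $10; on sellers: $12. (They sum to $22.)
The less price-elastic side of the market bears the larger share of a per-unit tax.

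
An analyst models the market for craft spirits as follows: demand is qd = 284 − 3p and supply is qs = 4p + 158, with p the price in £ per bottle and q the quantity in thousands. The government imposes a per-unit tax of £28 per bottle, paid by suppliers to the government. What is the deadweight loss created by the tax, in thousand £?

Deadweight loss = £672 thousand.

Before the tax: set 284 − 3p = 4p + 158 → p* = £18, q* = 230.
With the tax collected from suppliers, supply shifts: qs = 4(p − 28) + 158.
New equilibrium: consumers pay £34, suppliers receive £6, q = 182. (Wedge: pb − ps = 28.)
Quantity falls by |ΔQ| = |230 − 182| = 48.
DWL = ½ · t · |ΔQ| = ½ · 28 · 48 = £672.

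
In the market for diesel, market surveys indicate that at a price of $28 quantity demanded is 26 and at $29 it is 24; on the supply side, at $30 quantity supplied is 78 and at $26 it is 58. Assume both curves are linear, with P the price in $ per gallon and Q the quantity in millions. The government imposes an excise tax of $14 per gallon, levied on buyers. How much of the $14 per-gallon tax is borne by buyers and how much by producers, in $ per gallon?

Demand slope: (24 − 26)/(29 − 28) = -2, so Qd = 82 − 2P.
Supply slope: (58 − 78)/(26 − 30) = 5, so Qs = 5P − 72.
Without the tax, 82 − 2P = 5P − 72 gives 7P = 154, so P* = $22 and Q* = 38.
With the tax collected from buyers, demand (in seller-price terms) shifts: Qd = 82 − 2(P + 14).
Solving gives Q = 18 with buyers paying $32 and producers receiving $18 (the $14 wedge).
Burden on buyers: $10; on producers: $4. (They sum to $14.)
The less price-elastic side of the market bears the larger share of a per-unit tax.

Buyers bear $10 per gallon; producers bear $4 per gallon.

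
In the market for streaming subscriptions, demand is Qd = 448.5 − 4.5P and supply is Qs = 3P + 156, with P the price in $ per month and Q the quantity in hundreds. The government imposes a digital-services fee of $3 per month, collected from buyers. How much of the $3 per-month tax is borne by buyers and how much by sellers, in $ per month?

Buyers bear $1.2 per month; sellers bear $1.8 per month.

Before the tax: set 448.5 − 4.5P = 3P + 156 → P* = $39, Q* = 273.
With the tax collected from buyers, demand (in seller-price terms) shifts: Qd = 448.5 − 4.5(P + 3).
Solving gives Q = 267.6 with buyers paying $40.2 and sellers receiving $37.2 (the $3 wedge).
Burden on buyers: $1.2; on sellers: $1.8. (They sum to $3.)
The less price-elastic side of the market bears the larger share of a per-unit tax.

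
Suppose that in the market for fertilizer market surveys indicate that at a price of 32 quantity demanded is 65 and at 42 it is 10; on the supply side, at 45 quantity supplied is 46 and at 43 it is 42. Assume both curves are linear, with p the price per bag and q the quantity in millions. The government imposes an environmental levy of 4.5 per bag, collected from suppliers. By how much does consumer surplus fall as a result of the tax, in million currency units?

Demand slope: (10 − 65)/(42 − 32) = -5.5, so qd = 241 − 5.5p.
Supply slope: (42 − 46)/(43 − 45) = 2, so qs = 2p − 44.
Before the tax: set 241 − 5.5p = 2p − 44 → p* = 38, q* = 32.
With the tax collected from suppliers, supply shifts: qs = 2(p − 4.5) − 44.
Solving gives q = 25.4 with consumers paying 39.2 and suppliers receiving 34.7 (the 4.5 wedge).
ΔCS is the trapezoid between Q = 25.4 and Q = 32 of height 1.2: ½ · (32 + 25.4) · 1.2 = 34.44.

Consumer surplus falls by 34.44 million.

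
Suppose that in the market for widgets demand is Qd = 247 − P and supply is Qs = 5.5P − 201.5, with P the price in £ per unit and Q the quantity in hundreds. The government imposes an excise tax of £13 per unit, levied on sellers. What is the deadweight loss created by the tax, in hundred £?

Deadweight loss = £71.5 hundred.

Without the tax, 247 − P = 5.5P − 201.5 gives 6.5P = 448.5, so P* = £69 and Q* = 178.
With the tax collected from sellers, supply shifts: Qs = 5.5(P − 13) − 201.5.
Solving gives Q = 167 with consumers paying £80 and sellers receiving £67 (the £13 wedge).
Quantity falls by |ΔQ| = |178 − 167| = 11.
DWL = ½ · t · |ΔQ| = ½ · 13 · 11 = £71.5.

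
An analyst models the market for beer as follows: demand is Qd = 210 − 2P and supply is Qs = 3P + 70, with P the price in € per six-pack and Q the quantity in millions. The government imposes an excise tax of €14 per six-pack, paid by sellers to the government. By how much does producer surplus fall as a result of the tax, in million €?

Producer surplus falls by €815.36 million.

Without the tax, 210 − 2P = 3P + 70 gives 5P = 140, so P* = €28 and Q* = 154.
With the tax collected from sellers, supply shifts: Qs = 3(P − 14) + 70.
New equilibrium: buyers pay €36.4, sellers receive €22.4, Q = 137.2. (Wedge: Pb − Ps = 14.)
ΔPS is the trapezoid between Q = 137.2 and Q = 154 of height €5.6: ½ · (154 + 137.2) · 5.6 = €815.36.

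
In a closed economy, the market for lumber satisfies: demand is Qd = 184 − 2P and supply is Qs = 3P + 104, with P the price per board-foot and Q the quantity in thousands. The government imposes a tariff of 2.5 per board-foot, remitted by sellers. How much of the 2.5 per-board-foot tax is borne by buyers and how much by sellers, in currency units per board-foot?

Buyers bear 1.5 per board-foot; sellers bear 1 per board-foot.

Before the tax: set 184 − 2P = 3P + 104 → P* = 16, Q* = 152.
With the tax collected from sellers, supply shifts: Qs = 3(P − 2.5) + 104.
New equilibrium: buyers pay 17.5, sellers receive 15, Q = 149. (Wedge: Pb − Ps = 2.5.)
Burden on buyers: 1.5; on sellers: 1. (They sum to 2.5.)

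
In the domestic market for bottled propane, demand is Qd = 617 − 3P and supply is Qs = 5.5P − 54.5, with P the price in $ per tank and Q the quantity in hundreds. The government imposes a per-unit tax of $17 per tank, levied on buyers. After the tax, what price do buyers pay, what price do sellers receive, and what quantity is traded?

Without the tax, 617 − 3P = 5.5P − 54.5 gives 8.5P = 671.5, so P* = $79 and Q* = 380.
With the tax collected from buyers, demand (in seller-price terms) shifts: Qd = 617 − 3(P + 17).
New equilibrium: buyers pay $90, sellers receive $73, Q = 347. (Wedge: Pb − Ps = 17.)
The less price-elastic side of the market bears the larger share of a per-unit tax.

Buyers pay $90; sellers receive $73; quantity = 347.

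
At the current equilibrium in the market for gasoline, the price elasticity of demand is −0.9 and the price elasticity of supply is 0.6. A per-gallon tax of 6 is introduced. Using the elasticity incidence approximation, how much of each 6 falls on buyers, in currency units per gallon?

Incidence ratio: buyers' share ≈ εs / (εs + |εd|) = 0.6 / (0.6 + 0.9) = 0.4.
So buyers bear ≈ 0.4 × 6 = 2.4; producers bear 3.6.

Buyers bear ≈ 2.4 per gallon.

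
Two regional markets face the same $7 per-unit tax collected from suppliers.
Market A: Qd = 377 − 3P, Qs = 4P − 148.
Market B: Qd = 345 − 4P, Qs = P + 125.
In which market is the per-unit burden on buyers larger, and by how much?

Market A, by $2.6.

Market A: pre-tax P* = $75, Q* = 152; post-tax Q = 140; per-unit burden on buyers = $4.
Market B: pre-tax P* = $44, Q* = 169; post-tax Q = 163.4; per-unit burden on buyers = $1.4.
Difference: $4 vs $1.4 → market A is larger by $2.6.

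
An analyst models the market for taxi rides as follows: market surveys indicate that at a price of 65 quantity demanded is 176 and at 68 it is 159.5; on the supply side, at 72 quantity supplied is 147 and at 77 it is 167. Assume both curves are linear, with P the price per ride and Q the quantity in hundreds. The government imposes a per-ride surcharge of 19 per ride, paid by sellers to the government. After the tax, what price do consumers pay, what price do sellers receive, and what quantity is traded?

Demand slope: (159.5 − 176)/(68 − 65) = -5.5, so Qd = 533.5 − 5.5P.
Supply slope: (167 − 147)/(77 − 72) = 4, so Qs = 4P − 141.
Without the tax, 533.5 − 5.5P = 4P − 141 gives 9.5P = 674.5, so P* = 71 and Q* = 143.
With the tax collected from sellers, supply shifts: Qs = 4(P − 19) − 141.
New equilibrium: consumers pay 79, sellers receive 60, Q = 99. (Wedge: Pb − Ps = 19.)

Consumers pay 79; sellers receive 60; quantity = 99.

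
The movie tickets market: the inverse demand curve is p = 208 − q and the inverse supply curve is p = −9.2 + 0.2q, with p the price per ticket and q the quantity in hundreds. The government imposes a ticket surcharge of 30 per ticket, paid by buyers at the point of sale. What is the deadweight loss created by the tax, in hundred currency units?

Inverting to q(p) form: qd = 208 − p; qs = 5p + 46.
Without the tax, 208 − p = 5p + 46 gives 6p = 162, so p* = 27 and q* = 181.
With the tax collected from buyers, demand (in seller-price terms) shifts: qd = 208 − (p + 30).
Solving gives q = 156 with buyers paying 52 and producers receiving 22 (the 30 wedge).
Quantity falls by |ΔQ| = |181 − 156| = 25.
DWL = ½ · t · |ΔQ| = ½ · 30 · 25 = 375.

Deadweight loss = 375 hundred.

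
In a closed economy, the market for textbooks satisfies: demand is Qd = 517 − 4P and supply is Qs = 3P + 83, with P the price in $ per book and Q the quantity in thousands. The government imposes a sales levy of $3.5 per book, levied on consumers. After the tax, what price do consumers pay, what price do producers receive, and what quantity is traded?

Before the tax: set 517 − 4P = 3P + 83 → P* = $62, Q* = 269.
With the tax collected from consumers, demand (in seller-price terms) shifts: Qd = 517 − 4(P + 3.5).
Solving gives Q = 263 with consumers paying $63.5 and producers receiving $60 (the $3.5 wedge).
The less price-elastic side of the market bears the larger share of a per-unit tax.

Consumers pay $63.5; producers receive $60; quantity = 263.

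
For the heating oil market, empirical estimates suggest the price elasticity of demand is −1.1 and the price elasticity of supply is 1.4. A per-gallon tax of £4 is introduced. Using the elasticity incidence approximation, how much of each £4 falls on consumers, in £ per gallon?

Incidence ratio: consumers' share ≈ εs / (εs + |εd|) = 1.4 / (1.4 + 1.1) = 0.56.
So consumers bear ≈ 0.56 × £4 = £2.24; producers bear £1.76.

Consumers bear ≈ £2.24 per gallon.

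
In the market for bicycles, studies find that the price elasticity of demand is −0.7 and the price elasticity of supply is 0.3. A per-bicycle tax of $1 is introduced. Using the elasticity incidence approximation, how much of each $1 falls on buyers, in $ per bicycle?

Buyers bear ≈ $0.3 per bicycle.

Incidence ratio: buyers' share ≈ εs / (εs + |εd|) = 0.3 / (0.3 + 0.7) = 0.3.
So buyers bear ≈ 0.3 × $1 = $0.3; producers bear $0.7.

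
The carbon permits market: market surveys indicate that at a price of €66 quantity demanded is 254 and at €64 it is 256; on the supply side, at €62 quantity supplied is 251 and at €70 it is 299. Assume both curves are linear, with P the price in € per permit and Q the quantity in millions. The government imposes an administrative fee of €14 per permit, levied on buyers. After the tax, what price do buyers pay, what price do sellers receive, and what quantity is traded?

Demand slope: (256 − 254)/(64 − 66) = -1, so Qd = 320 − P.
Supply slope: (299 − 251)/(70 − 62) = 6, so Qs = 6P − 121.
Before the tax: set 320 − P = 6P − 121 → P* = €63, Q* = 257.
With the tax collected from buyers, demand (in seller-price terms) shifts: Qd = 320 − (P + 14).
Solving gives Q = 245 with buyers paying €75 and sellers receiving €61 (the €14 wedge).

Buyers pay €75; sellers receive €61; quantity = 245.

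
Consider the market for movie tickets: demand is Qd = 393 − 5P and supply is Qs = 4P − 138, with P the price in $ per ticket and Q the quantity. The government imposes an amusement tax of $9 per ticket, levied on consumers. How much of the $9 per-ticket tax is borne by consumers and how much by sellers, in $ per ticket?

Before the tax: set 393 − 5P = 4P − 138 → P* = $59, Q* = 98.
With the tax collected from consumers, demand (in seller-price terms) shifts: Qd = 393 − 5(P + 9).
New equilibrium: consumers pay $63, sellers receive $54, Q = 78. (Wedge: Pb − Ps = 9.)
Burden on consumers: $4; on sellers: $5. (They sum to $9.)
The less price-elastic side of the market bears the larger share of a per-unit tax.

Consumers bear $4 per ticket; sellers bear $5 per ticket.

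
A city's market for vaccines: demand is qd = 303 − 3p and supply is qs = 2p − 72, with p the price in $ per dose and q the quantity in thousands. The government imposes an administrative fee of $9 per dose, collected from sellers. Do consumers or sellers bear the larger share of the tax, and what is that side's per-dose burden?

Without the tax, 303 − 3p = 2p − 72 gives 5p = 375, so p* = $75 and q* = 78.
With the tax collected from sellers, supply shifts: qs = 2(p − 9) − 72.
New equilibrium: consumers pay $78.6, sellers receive $69.6, q = 67.2. (Wedge: pb − ps = 9.)
Per-dose burden: consumers $3.6, sellers $5.4.
Sellers take the larger share because supply is less price-elastic here (demand slope 3 vs supply slope 2).

Sellers bear the larger share: $5.4 per dose.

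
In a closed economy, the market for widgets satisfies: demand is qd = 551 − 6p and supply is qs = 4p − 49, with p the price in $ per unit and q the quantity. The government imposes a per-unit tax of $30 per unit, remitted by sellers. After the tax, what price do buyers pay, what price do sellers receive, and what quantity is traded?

Before the tax: set 551 − 6p = 4p − 49 → p* = $60, q* = 191.
With the tax collected from sellers, supply shifts: qs = 4(p − 30) − 49.
New equilibrium: buyers pay $72, sellers receive $42, q = 119. (Wedge: pb − ps = 30.)

Buyers pay $72; sellers receive $42; quantity = 119.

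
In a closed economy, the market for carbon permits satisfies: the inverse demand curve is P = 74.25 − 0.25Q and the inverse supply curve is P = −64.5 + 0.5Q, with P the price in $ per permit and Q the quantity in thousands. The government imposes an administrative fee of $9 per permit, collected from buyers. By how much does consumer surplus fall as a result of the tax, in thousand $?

Rewrite in direct form: Qd = 297 − 4P and Qs = 2P + 129.
Before the tax: set 297 − 4P = 2P + 129 → P* = $28, Q* = 185.
With the tax collected from buyers, demand (in seller-price terms) shifts: Qd = 297 − 4(P + 9).
New equilibrium: buyers pay $31, suppliers receive $22, Q = 173. (Wedge: Pb − Ps = 9.)
ΔCS is the trapezoid between Q = 173 and Q = 185 of height $3: ½ · (185 + 173) · 3 = $537.

Consumer surplus falls by $537 thousand.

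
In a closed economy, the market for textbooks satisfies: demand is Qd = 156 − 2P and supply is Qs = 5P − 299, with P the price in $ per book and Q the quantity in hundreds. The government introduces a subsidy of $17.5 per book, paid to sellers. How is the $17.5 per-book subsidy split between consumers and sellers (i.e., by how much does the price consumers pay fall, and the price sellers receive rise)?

Consumers gain $12.5 per book; sellers gain $5 per book.

Without the subsidy, 156 − 2P = 5P − 299 gives 7P = 455, so P* = $65 and Q* = 26.
With a per-unit subsidy paid to sellers, each receives P + 17.5 per unit sold, so supply becomes Qs = 5(P + 17.5) − 299.
New equilibrium: consumers pay $52.5, sellers receive $70, Q = 51. (Wedge: Pb − Ps = −17.5.)
Gain to consumers: $12.5; to sellers: $5. (They sum to $17.5.)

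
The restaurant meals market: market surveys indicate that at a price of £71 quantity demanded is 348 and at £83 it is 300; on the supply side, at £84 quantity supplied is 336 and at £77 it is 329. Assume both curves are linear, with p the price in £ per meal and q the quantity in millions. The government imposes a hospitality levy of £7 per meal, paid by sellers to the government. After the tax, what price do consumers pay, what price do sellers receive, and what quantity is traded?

Consumers pay £77.4; sellers receive £70.4; quantity = 322.4.

Demand slope: (300 − 348)/(83 − 71) = -4, so qd = 632 − 4p.
Supply slope: (329 − 336)/(77 − 84) = 1, so qs = p + 252.
Before the tax: set 632 − 4p = p + 252 → p* = £76, q* = 328.
With the tax collected from sellers, supply shifts: qs = (p − 7) + 252.
New equilibrium: consumers pay £77.4, sellers receive £70.4, q = 322.4. (Wedge: pb − ps = 7.)
The less price-elastic side of the market bears the larger share of a per-unit tax.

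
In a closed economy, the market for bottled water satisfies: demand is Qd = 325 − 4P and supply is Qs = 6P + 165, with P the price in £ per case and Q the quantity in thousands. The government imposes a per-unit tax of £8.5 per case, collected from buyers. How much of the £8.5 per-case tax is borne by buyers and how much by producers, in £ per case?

Before the tax: set 325 − 4P = 6P + 165 → P* = £16, Q* = 261.
With the tax collected from buyers, demand (in seller-price terms) shifts: Qd = 325 − 4(P + 8.5).
Solving gives Q = 240.6 with buyers paying £21.1 and producers receiving £12.6 (the £8.5 wedge).
Burden on buyers: £5.1; on producers: £3.4. (They sum to £8.5.)

Buyers bear £5.1 per case; producers bear £3.4 per case.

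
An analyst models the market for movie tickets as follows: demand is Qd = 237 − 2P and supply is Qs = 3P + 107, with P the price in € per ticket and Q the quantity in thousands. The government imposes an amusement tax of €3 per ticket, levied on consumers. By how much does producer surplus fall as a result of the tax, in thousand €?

Producer surplus falls by €219.84 thousand.

Without the tax, 237 − 2P = 3P + 107 gives 5P = 130, so P* = €26 and Q* = 185.
With the tax collected from consumers, demand (in seller-price terms) shifts: Qd = 237 − 2(P + 3).
Solving gives Q = 181.4 with consumers paying €27.8 and sellers receiving €24.8 (the €3 wedge).
ΔPS is the trapezoid between Q = 181.4 and Q = 185 of height €1.2: ½ · (185 + 181.4) · 1.2 = €219.84.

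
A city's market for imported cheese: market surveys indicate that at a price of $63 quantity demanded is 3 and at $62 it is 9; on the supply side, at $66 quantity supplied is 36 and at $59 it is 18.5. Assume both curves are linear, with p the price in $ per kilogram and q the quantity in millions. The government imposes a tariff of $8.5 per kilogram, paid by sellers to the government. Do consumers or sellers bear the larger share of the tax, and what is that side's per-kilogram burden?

Sellers bear the larger share: $6 per kilogram.

Demand slope: (9 − 3)/(62 − 63) = -6, so qd = 381 − 6p.
Supply slope: (18.5 − 36)/(59 − 66) = 2.5, so qs = 2.5p − 129.
Before the tax: set 381 − 6p = 2.5p − 129 → p* = $60, q* = 21.
With the tax collected from sellers, supply shifts: qs = 2.5(p − 8.5) − 129.
Solving gives q = 6 with consumers paying $62.5 and sellers receiving $54 (the $8.5 wedge).
Per-kilogram burden: consumers $2.5, sellers $6.
Sellers take the larger share because supply is less price-elastic here (demand slope 6 vs supply slope 2.5).
The less price-elastic side of the market bears the larger share of a per-unit tax.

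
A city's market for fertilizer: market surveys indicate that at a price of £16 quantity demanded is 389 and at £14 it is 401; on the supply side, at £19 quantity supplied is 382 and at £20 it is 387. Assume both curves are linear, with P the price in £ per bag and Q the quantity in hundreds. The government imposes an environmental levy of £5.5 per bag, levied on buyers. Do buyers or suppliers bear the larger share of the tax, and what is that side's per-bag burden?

Suppliers bear the larger share: £3 per bag.

Demand slope: (401 − 389)/(14 − 16) = -6, so Qd = 485 − 6P.
Supply slope: (387 − 382)/(20 − 19) = 5, so Qs = 5P + 287.
Without the tax, 485 − 6P = 5P + 287 gives 11P = 198, so P* = £18 and Q* = 377.
With the tax collected from buyers, demand (in seller-price terms) shifts: Qd = 485 − 6(P + 5.5).
Solving gives Q = 362 with buyers paying £20.5 and suppliers receiving £15 (the £5.5 wedge).
Per-bag burden: buyers £2.5, suppliers £3.
Suppliers take the larger share because supply is less price-elastic here (demand slope 6 vs supply slope 5).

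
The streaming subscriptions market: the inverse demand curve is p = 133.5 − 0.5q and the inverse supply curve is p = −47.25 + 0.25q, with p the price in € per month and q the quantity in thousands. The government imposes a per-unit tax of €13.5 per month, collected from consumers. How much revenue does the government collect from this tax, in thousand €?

Tax revenue = €3010.5 thousand.

Rewrite in direct form: qd = 267 − 2p and qs = 4p + 189.
Before the tax: set 267 − 2p = 4p + 189 → p* = €13, q* = 241.
With the tax collected from consumers, demand (in seller-price terms) shifts: qd = 267 − 2(p + 13.5).
Solving gives q = 223 with consumers paying €22 and producers receiving €8.5 (the €13.5 wedge).
Revenue = t · Q = 13.5 · 223 = €3010.5.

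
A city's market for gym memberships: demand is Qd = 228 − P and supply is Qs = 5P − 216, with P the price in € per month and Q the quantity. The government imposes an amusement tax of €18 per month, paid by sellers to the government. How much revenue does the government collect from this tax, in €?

Before the tax: set 228 − P = 5P − 216 → P* = €74, Q* = 154.
With the tax collected from sellers, supply shifts: Qs = 5(P − 18) − 216.
Solving gives Q = 139 with buyers paying €89 and sellers receiving €71 (the €18 wedge).
Revenue = t · Q = 18 · 139 = €2502.

Tax revenue = €2502.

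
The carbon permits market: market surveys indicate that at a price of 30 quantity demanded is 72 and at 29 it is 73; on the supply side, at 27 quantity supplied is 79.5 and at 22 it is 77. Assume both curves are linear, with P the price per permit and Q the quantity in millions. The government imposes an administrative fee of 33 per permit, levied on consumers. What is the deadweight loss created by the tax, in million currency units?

Deadweight loss = 181.5 million.

Demand slope: (73 − 72)/(29 − 30) = -1, so Qd = 102 − P.
Supply slope: (77 − 79.5)/(22 − 27) = 0.5, so Qs = 0.5P + 66.
Before the tax: set 102 − P = 0.5P + 66 → P* = 24, Q* = 78.
With the tax collected from consumers, demand (in seller-price terms) shifts: Qd = 102 − (P + 33).
New equilibrium: consumers pay 35, producers receive 2, Q = 67. (Wedge: Pb − Ps = 33.)
Quantity falls by |ΔQ| = |78 − 67| = 11.
DWL = ½ · t · |ΔQ| = ½ · 33 · 11 = 181.5.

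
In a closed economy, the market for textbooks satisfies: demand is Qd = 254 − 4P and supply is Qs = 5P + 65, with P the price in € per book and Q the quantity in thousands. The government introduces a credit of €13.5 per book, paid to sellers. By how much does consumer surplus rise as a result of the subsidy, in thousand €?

Consumer surplus rises by €1387.5 thousand.

Before the subsidy: set 254 − 4P = 5P + 65 → P* = €21, Q* = 170.
With a per-unit subsidy paid to sellers, each receives P + 13.5 per unit sold, so supply becomes Qs = 5(P + 13.5) + 65.
New equilibrium: buyers pay €13.5, sellers receive €27, Q = 200. (Wedge: Pb − Ps = −13.5.)
ΔCS is the trapezoid between Q = 200 and Q = 170 of height €7.5: ½ · (170 + 200) · 7.5 = €1387.5.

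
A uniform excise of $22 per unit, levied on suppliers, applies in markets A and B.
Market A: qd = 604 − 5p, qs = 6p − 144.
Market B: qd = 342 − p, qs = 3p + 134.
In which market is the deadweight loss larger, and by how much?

Market A, by $478.5.

Market A: pre-tax p* = $68, q* = 264; post-tax q = 204; deadweight loss = $660.
Market B: pre-tax p* = $52, q* = 290; post-tax q = 273.5; deadweight loss = $181.5.
Difference: $660 vs $181.5 → market A is larger by $478.5.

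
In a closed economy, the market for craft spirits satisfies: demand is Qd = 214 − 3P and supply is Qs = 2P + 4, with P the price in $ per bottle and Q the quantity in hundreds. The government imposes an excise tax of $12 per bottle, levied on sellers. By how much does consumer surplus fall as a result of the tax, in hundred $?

Consumer surplus falls by $387.84 hundred.

Before the tax: set 214 − 3P = 2P + 4 → P* = $42, Q* = 88.
With the tax collected from sellers, supply shifts: Qs = 2(P − 12) + 4.
New equilibrium: consumers pay $46.8, sellers receive $34.8, Q = 73.6. (Wedge: Pb − Ps = 12.)
ΔCS is the trapezoid between Q = 73.6 and Q = 88 of height $4.8: ½ · (88 + 73.6) · 4.8 = $387.84.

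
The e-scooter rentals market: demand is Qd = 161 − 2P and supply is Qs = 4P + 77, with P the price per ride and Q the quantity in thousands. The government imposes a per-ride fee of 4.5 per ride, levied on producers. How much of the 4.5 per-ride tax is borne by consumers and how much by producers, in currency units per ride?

Before the tax: set 161 − 2P = 4P + 77 → P* = 14, Q* = 133.
With the tax collected from producers, supply shifts: Qs = 4(P − 4.5) + 77.
New equilibrium: consumers pay 17, producers receive 12.5, Q = 127. (Wedge: Pb − Ps = 4.5.)
Burden on consumers: 3; on producers: 1.5. (They sum to 4.5.)

Consumers bear 3 per ride; producers bear 1.5 per ride.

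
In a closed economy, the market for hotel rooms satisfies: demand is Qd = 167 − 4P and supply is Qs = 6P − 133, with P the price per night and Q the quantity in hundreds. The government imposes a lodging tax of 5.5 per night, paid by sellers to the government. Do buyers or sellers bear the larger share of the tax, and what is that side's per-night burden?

Buyers bear the larger share: 3.3 per night.

Before the tax: set 167 − 4P = 6P − 133 → P* = 30, Q* = 47.
With the tax collected from sellers, supply shifts: Qs = 6(P − 5.5) − 133.
Solving gives Q = 33.8 with buyers paying 33.3 and sellers receiving 27.8 (the 5.5 wedge).
Per-night burden: buyers 3.3, sellers 2.2.
Buyers take the larger share because demand is less price-elastic here (demand slope 4 vs supply slope 6).
The less price-elastic side of the market bears the larger share of a per-unit tax.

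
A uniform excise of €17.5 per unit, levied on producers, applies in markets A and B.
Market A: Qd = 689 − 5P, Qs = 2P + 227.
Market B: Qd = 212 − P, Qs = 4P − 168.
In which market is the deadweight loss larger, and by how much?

Market A, by €96.25.

Market A: pre-tax P* = €66, Q* = 359; post-tax Q = 334; deadweight loss = €218.75.
Market B: pre-tax P* = €76, Q* = 136; post-tax Q = 122; deadweight loss = €122.5.
Difference: €218.75 vs €122.5 → market A is larger by €96.25.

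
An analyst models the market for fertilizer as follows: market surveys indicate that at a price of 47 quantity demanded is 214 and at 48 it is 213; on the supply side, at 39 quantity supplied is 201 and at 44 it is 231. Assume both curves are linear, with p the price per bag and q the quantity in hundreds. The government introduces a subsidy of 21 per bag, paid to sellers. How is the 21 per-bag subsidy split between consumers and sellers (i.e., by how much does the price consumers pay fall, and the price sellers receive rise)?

Demand slope: (213 − 214)/(48 − 47) = -1, so qd = 261 − p.
Supply slope: (231 − 201)/(44 − 39) = 6, so qs = 6p − 33.
Before the subsidy: set 261 − p = 6p − 33 → p* = 42, q* = 219.
With a per-unit subsidy paid to sellers, each receives p + 21 per unit sold, so supply becomes qs = 6(p + 21) − 33.
Solving gives q = 237 with consumers paying 24 and sellers receiving 45 (the 21 wedge).
Gain to consumers: 18; to sellers: 3. (They sum to 21.)

Consumers gain 18 per bag; sellers gain 3 per bag.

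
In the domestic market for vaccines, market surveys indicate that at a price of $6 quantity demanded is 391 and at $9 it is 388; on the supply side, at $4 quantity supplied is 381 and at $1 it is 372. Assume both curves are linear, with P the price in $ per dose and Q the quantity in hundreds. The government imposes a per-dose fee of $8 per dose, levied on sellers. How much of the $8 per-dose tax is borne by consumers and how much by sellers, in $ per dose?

Demand slope: (388 − 391)/(9 − 6) = -1, so Qd = 397 − P.
Supply slope: (372 − 381)/(1 − 4) = 3, so Qs = 3P + 369.
Without the tax, 397 − P = 3P + 369 gives 4P = 28, so P* = $7 and Q* = 390.
With the tax collected from sellers, supply shifts: Qs = 3(P − 8) + 369.
Solving gives Q = 384 with consumers paying $13 and sellers receiving $5 (the $8 wedge).
Burden on consumers: $6; on sellers: $2. (They sum to $8.)
The less price-elastic side of the market bears the larger share of a per-unit tax.

Consumers bear $6 per dose; sellers bear $2 per dose.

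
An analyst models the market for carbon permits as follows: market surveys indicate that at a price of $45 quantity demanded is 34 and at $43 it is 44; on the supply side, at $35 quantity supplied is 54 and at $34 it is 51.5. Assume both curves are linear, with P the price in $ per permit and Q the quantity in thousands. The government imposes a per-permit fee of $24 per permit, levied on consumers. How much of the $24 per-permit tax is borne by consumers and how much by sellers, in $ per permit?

Consumers bear $8 per permit; sellers bear $16 per permit.

Demand slope: (44 − 34)/(43 − 45) = -5, so Qd = 259 − 5P.
Supply slope: (51.5 − 54)/(34 − 35) = 2.5, so Qs = 2.5P − 33.5.
Without the tax, 259 − 5P = 2.5P − 33.5 gives 7.5P = 292.5, so P* = $39 and Q* = 64.
With the tax collected from consumers, demand (in seller-price terms) shifts: Qd = 259 − 5(P + 24).
Solving gives Q = 24 with consumers paying $47 and sellers receiving $23 (the $24 wedge).
Burden on consumers: $8; on sellers: $16. (They sum to $24.)
The less price-elastic side of the market bears the larger share of a per-unit tax.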